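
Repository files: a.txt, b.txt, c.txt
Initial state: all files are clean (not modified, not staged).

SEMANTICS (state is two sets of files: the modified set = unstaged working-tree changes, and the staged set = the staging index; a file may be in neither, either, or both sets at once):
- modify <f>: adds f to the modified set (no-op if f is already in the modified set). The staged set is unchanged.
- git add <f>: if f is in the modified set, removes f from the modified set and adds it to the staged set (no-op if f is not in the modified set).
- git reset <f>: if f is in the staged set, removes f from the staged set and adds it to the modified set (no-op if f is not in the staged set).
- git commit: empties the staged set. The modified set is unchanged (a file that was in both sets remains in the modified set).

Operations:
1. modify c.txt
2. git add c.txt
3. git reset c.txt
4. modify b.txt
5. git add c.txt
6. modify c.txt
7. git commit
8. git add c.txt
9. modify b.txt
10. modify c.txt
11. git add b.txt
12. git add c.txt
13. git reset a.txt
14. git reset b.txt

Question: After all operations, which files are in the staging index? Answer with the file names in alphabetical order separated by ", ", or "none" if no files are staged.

After op 1 (modify c.txt): modified={c.txt} staged={none}
After op 2 (git add c.txt): modified={none} staged={c.txt}
After op 3 (git reset c.txt): modified={c.txt} staged={none}
After op 4 (modify b.txt): modified={b.txt, c.txt} staged={none}
After op 5 (git add c.txt): modified={b.txt} staged={c.txt}
After op 6 (modify c.txt): modified={b.txt, c.txt} staged={c.txt}
After op 7 (git commit): modified={b.txt, c.txt} staged={none}
After op 8 (git add c.txt): modified={b.txt} staged={c.txt}
After op 9 (modify b.txt): modified={b.txt} staged={c.txt}
After op 10 (modify c.txt): modified={b.txt, c.txt} staged={c.txt}
After op 11 (git add b.txt): modified={c.txt} staged={b.txt, c.txt}
After op 12 (git add c.txt): modified={none} staged={b.txt, c.txt}
After op 13 (git reset a.txt): modified={none} staged={b.txt, c.txt}
After op 14 (git reset b.txt): modified={b.txt} staged={c.txt}

Answer: c.txt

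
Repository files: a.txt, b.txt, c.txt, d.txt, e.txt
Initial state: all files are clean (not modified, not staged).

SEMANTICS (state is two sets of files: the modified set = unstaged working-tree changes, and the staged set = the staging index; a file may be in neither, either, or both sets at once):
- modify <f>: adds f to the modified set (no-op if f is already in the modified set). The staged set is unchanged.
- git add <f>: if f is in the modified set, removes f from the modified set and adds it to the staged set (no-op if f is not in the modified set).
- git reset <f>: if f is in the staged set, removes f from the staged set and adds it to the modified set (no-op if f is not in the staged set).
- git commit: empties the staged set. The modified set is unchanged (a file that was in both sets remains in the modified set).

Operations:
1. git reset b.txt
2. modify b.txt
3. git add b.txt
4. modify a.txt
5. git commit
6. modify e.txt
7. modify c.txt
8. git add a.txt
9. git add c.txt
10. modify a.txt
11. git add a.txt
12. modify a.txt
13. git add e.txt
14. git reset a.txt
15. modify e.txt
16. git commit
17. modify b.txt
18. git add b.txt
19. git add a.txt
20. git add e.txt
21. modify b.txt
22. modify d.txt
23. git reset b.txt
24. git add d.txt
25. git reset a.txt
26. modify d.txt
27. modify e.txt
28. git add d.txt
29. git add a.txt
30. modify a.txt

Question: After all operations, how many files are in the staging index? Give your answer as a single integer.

Answer: 3

Derivation:
After op 1 (git reset b.txt): modified={none} staged={none}
After op 2 (modify b.txt): modified={b.txt} staged={none}
After op 3 (git add b.txt): modified={none} staged={b.txt}
After op 4 (modify a.txt): modified={a.txt} staged={b.txt}
After op 5 (git commit): modified={a.txt} staged={none}
After op 6 (modify e.txt): modified={a.txt, e.txt} staged={none}
After op 7 (modify c.txt): modified={a.txt, c.txt, e.txt} staged={none}
After op 8 (git add a.txt): modified={c.txt, e.txt} staged={a.txt}
After op 9 (git add c.txt): modified={e.txt} staged={a.txt, c.txt}
After op 10 (modify a.txt): modified={a.txt, e.txt} staged={a.txt, c.txt}
After op 11 (git add a.txt): modified={e.txt} staged={a.txt, c.txt}
After op 12 (modify a.txt): modified={a.txt, e.txt} staged={a.txt, c.txt}
After op 13 (git add e.txt): modified={a.txt} staged={a.txt, c.txt, e.txt}
After op 14 (git reset a.txt): modified={a.txt} staged={c.txt, e.txt}
After op 15 (modify e.txt): modified={a.txt, e.txt} staged={c.txt, e.txt}
After op 16 (git commit): modified={a.txt, e.txt} staged={none}
After op 17 (modify b.txt): modified={a.txt, b.txt, e.txt} staged={none}
After op 18 (git add b.txt): modified={a.txt, e.txt} staged={b.txt}
After op 19 (git add a.txt): modified={e.txt} staged={a.txt, b.txt}
After op 20 (git add e.txt): modified={none} staged={a.txt, b.txt, e.txt}
After op 21 (modify b.txt): modified={b.txt} staged={a.txt, b.txt, e.txt}
After op 22 (modify d.txt): modified={b.txt, d.txt} staged={a.txt, b.txt, e.txt}
After op 23 (git reset b.txt): modified={b.txt, d.txt} staged={a.txt, e.txt}
After op 24 (git add d.txt): modified={b.txt} staged={a.txt, d.txt, e.txt}
After op 25 (git reset a.txt): modified={a.txt, b.txt} staged={d.txt, e.txt}
After op 26 (modify d.txt): modified={a.txt, b.txt, d.txt} staged={d.txt, e.txt}
After op 27 (modify e.txt): modified={a.txt, b.txt, d.txt, e.txt} staged={d.txt, e.txt}
After op 28 (git add d.txt): modified={a.txt, b.txt, e.txt} staged={d.txt, e.txt}
After op 29 (git add a.txt): modified={b.txt, e.txt} staged={a.txt, d.txt, e.txt}
After op 30 (modify a.txt): modified={a.txt, b.txt, e.txt} staged={a.txt, d.txt, e.txt}
Final staged set: {a.txt, d.txt, e.txt} -> count=3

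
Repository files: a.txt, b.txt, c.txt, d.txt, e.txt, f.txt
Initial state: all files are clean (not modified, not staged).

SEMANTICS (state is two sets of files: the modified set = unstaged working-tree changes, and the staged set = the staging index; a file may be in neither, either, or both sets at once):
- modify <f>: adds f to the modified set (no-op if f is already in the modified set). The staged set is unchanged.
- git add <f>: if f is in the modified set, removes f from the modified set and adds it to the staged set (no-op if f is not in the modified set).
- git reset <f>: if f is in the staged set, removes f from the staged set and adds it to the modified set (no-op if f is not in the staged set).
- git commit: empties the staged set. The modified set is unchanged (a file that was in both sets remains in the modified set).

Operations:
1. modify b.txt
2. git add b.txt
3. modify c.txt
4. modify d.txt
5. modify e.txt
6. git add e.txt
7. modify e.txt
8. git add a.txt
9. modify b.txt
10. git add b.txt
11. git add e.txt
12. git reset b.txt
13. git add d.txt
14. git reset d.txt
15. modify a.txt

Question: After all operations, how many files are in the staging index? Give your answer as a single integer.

After op 1 (modify b.txt): modified={b.txt} staged={none}
After op 2 (git add b.txt): modified={none} staged={b.txt}
After op 3 (modify c.txt): modified={c.txt} staged={b.txt}
After op 4 (modify d.txt): modified={c.txt, d.txt} staged={b.txt}
After op 5 (modify e.txt): modified={c.txt, d.txt, e.txt} staged={b.txt}
After op 6 (git add e.txt): modified={c.txt, d.txt} staged={b.txt, e.txt}
After op 7 (modify e.txt): modified={c.txt, d.txt, e.txt} staged={b.txt, e.txt}
After op 8 (git add a.txt): modified={c.txt, d.txt, e.txt} staged={b.txt, e.txt}
After op 9 (modify b.txt): modified={b.txt, c.txt, d.txt, e.txt} staged={b.txt, e.txt}
After op 10 (git add b.txt): modified={c.txt, d.txt, e.txt} staged={b.txt, e.txt}
After op 11 (git add e.txt): modified={c.txt, d.txt} staged={b.txt, e.txt}
After op 12 (git reset b.txt): modified={b.txt, c.txt, d.txt} staged={e.txt}
After op 13 (git add d.txt): modified={b.txt, c.txt} staged={d.txt, e.txt}
After op 14 (git reset d.txt): modified={b.txt, c.txt, d.txt} staged={e.txt}
After op 15 (modify a.txt): modified={a.txt, b.txt, c.txt, d.txt} staged={e.txt}
Final staged set: {e.txt} -> count=1

Answer: 1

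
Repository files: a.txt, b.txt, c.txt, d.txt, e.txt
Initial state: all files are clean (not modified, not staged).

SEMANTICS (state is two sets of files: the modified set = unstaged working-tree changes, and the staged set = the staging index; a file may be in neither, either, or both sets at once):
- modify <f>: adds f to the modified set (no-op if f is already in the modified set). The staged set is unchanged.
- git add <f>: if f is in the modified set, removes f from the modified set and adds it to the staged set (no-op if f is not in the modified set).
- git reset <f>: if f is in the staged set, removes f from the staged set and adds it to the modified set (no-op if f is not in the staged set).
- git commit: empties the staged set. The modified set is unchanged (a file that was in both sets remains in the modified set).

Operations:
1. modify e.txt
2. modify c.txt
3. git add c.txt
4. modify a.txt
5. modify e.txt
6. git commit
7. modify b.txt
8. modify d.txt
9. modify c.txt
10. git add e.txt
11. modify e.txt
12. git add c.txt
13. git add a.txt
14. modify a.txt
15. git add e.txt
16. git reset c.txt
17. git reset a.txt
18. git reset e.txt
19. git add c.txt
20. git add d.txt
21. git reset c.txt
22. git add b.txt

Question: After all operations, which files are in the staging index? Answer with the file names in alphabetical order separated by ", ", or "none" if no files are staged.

Answer: b.txt, d.txt

Derivation:
After op 1 (modify e.txt): modified={e.txt} staged={none}
After op 2 (modify c.txt): modified={c.txt, e.txt} staged={none}
After op 3 (git add c.txt): modified={e.txt} staged={c.txt}
After op 4 (modify a.txt): modified={a.txt, e.txt} staged={c.txt}
After op 5 (modify e.txt): modified={a.txt, e.txt} staged={c.txt}
After op 6 (git commit): modified={a.txt, e.txt} staged={none}
After op 7 (modify b.txt): modified={a.txt, b.txt, e.txt} staged={none}
After op 8 (modify d.txt): modified={a.txt, b.txt, d.txt, e.txt} staged={none}
After op 9 (modify c.txt): modified={a.txt, b.txt, c.txt, d.txt, e.txt} staged={none}
After op 10 (git add e.txt): modified={a.txt, b.txt, c.txt, d.txt} staged={e.txt}
After op 11 (modify e.txt): modified={a.txt, b.txt, c.txt, d.txt, e.txt} staged={e.txt}
After op 12 (git add c.txt): modified={a.txt, b.txt, d.txt, e.txt} staged={c.txt, e.txt}
After op 13 (git add a.txt): modified={b.txt, d.txt, e.txt} staged={a.txt, c.txt, e.txt}
After op 14 (modify a.txt): modified={a.txt, b.txt, d.txt, e.txt} staged={a.txt, c.txt, e.txt}
After op 15 (git add e.txt): modified={a.txt, b.txt, d.txt} staged={a.txt, c.txt, e.txt}
After op 16 (git reset c.txt): modified={a.txt, b.txt, c.txt, d.txt} staged={a.txt, e.txt}
After op 17 (git reset a.txt): modified={a.txt, b.txt, c.txt, d.txt} staged={e.txt}
After op 18 (git reset e.txt): modified={a.txt, b.txt, c.txt, d.txt, e.txt} staged={none}
After op 19 (git add c.txt): modified={a.txt, b.txt, d.txt, e.txt} staged={c.txt}
After op 20 (git add d.txt): modified={a.txt, b.txt, e.txt} staged={c.txt, d.txt}
After op 21 (git reset c.txt): modified={a.txt, b.txt, c.txt, e.txt} staged={d.txt}
After op 22 (git add b.txt): modified={a.txt, c.txt, e.txt} staged={b.txt, d.txt}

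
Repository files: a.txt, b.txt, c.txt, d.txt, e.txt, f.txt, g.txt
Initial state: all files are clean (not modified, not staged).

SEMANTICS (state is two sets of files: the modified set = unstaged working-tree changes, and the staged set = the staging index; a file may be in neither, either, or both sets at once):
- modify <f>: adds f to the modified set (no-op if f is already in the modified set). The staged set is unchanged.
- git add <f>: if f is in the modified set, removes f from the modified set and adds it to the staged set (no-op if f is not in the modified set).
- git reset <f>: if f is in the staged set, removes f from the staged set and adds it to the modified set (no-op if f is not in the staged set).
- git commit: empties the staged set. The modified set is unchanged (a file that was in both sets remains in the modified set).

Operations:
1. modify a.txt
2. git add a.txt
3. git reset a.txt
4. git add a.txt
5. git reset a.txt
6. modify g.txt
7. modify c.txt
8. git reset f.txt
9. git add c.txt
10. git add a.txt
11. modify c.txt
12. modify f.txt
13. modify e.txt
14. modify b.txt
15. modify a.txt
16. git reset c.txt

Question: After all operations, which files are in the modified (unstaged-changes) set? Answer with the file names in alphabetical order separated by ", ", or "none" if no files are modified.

After op 1 (modify a.txt): modified={a.txt} staged={none}
After op 2 (git add a.txt): modified={none} staged={a.txt}
After op 3 (git reset a.txt): modified={a.txt} staged={none}
After op 4 (git add a.txt): modified={none} staged={a.txt}
After op 5 (git reset a.txt): modified={a.txt} staged={none}
After op 6 (modify g.txt): modified={a.txt, g.txt} staged={none}
After op 7 (modify c.txt): modified={a.txt, c.txt, g.txt} staged={none}
After op 8 (git reset f.txt): modified={a.txt, c.txt, g.txt} staged={none}
After op 9 (git add c.txt): modified={a.txt, g.txt} staged={c.txt}
After op 10 (git add a.txt): modified={g.txt} staged={a.txt, c.txt}
After op 11 (modify c.txt): modified={c.txt, g.txt} staged={a.txt, c.txt}
After op 12 (modify f.txt): modified={c.txt, f.txt, g.txt} staged={a.txt, c.txt}
After op 13 (modify e.txt): modified={c.txt, e.txt, f.txt, g.txt} staged={a.txt, c.txt}
After op 14 (modify b.txt): modified={b.txt, c.txt, e.txt, f.txt, g.txt} staged={a.txt, c.txt}
After op 15 (modify a.txt): modified={a.txt, b.txt, c.txt, e.txt, f.txt, g.txt} staged={a.txt, c.txt}
After op 16 (git reset c.txt): modified={a.txt, b.txt, c.txt, e.txt, f.txt, g.txt} staged={a.txt}

Answer: a.txt, b.txt, c.txt, e.txt, f.txt, g.txt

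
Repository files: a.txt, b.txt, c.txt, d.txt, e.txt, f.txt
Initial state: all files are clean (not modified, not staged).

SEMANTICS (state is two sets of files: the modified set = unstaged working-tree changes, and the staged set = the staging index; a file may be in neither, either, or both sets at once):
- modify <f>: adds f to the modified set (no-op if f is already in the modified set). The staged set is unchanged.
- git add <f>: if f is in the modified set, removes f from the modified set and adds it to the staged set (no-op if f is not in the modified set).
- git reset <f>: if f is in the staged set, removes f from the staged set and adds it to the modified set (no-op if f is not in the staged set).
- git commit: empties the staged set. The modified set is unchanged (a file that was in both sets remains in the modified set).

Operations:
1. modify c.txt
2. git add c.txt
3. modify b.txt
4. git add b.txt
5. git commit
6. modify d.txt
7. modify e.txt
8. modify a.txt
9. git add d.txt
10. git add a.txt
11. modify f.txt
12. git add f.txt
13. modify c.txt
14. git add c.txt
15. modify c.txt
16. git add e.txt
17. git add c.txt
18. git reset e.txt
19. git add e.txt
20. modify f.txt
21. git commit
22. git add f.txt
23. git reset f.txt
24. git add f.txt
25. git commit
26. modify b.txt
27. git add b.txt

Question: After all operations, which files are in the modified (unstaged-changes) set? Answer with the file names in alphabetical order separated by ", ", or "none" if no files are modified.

Answer: none

Derivation:
After op 1 (modify c.txt): modified={c.txt} staged={none}
After op 2 (git add c.txt): modified={none} staged={c.txt}
After op 3 (modify b.txt): modified={b.txt} staged={c.txt}
After op 4 (git add b.txt): modified={none} staged={b.txt, c.txt}
After op 5 (git commit): modified={none} staged={none}
After op 6 (modify d.txt): modified={d.txt} staged={none}
After op 7 (modify e.txt): modified={d.txt, e.txt} staged={none}
After op 8 (modify a.txt): modified={a.txt, d.txt, e.txt} staged={none}
After op 9 (git add d.txt): modified={a.txt, e.txt} staged={d.txt}
After op 10 (git add a.txt): modified={e.txt} staged={a.txt, d.txt}
After op 11 (modify f.txt): modified={e.txt, f.txt} staged={a.txt, d.txt}
After op 12 (git add f.txt): modified={e.txt} staged={a.txt, d.txt, f.txt}
After op 13 (modify c.txt): modified={c.txt, e.txt} staged={a.txt, d.txt, f.txt}
After op 14 (git add c.txt): modified={e.txt} staged={a.txt, c.txt, d.txt, f.txt}
After op 15 (modify c.txt): modified={c.txt, e.txt} staged={a.txt, c.txt, d.txt, f.txt}
After op 16 (git add e.txt): modified={c.txt} staged={a.txt, c.txt, d.txt, e.txt, f.txt}
After op 17 (git add c.txt): modified={none} staged={a.txt, c.txt, d.txt, e.txt, f.txt}
After op 18 (git reset e.txt): modified={e.txt} staged={a.txt, c.txt, d.txt, f.txt}
After op 19 (git add e.txt): modified={none} staged={a.txt, c.txt, d.txt, e.txt, f.txt}
After op 20 (modify f.txt): modified={f.txt} staged={a.txt, c.txt, d.txt, e.txt, f.txt}
After op 21 (git commit): modified={f.txt} staged={none}
After op 22 (git add f.txt): modified={none} staged={f.txt}
After op 23 (git reset f.txt): modified={f.txt} staged={none}
After op 24 (git add f.txt): modified={none} staged={f.txt}
After op 25 (git commit): modified={none} staged={none}
After op 26 (modify b.txt): modified={b.txt} staged={none}
After op 27 (git add b.txt): modified={none} staged={b.txt}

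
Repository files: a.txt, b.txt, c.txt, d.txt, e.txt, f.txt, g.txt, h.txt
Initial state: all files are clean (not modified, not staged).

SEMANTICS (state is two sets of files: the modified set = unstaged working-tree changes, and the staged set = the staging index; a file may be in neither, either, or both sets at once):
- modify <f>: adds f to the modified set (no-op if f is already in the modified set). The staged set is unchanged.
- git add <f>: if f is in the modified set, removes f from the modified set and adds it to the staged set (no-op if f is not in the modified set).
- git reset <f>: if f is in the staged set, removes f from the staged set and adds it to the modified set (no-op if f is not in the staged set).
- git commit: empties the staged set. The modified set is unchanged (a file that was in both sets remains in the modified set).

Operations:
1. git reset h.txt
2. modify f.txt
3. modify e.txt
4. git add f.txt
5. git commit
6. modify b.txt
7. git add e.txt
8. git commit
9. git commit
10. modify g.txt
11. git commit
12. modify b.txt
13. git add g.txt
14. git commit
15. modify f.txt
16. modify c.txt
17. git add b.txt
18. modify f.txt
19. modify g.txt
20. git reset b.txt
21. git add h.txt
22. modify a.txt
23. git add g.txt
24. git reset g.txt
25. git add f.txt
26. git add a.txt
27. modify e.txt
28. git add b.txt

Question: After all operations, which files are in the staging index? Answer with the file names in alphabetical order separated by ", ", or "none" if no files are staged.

After op 1 (git reset h.txt): modified={none} staged={none}
After op 2 (modify f.txt): modified={f.txt} staged={none}
After op 3 (modify e.txt): modified={e.txt, f.txt} staged={none}
After op 4 (git add f.txt): modified={e.txt} staged={f.txt}
After op 5 (git commit): modified={e.txt} staged={none}
After op 6 (modify b.txt): modified={b.txt, e.txt} staged={none}
After op 7 (git add e.txt): modified={b.txt} staged={e.txt}
After op 8 (git commit): modified={b.txt} staged={none}
After op 9 (git commit): modified={b.txt} staged={none}
After op 10 (modify g.txt): modified={b.txt, g.txt} staged={none}
After op 11 (git commit): modified={b.txt, g.txt} staged={none}
After op 12 (modify b.txt): modified={b.txt, g.txt} staged={none}
After op 13 (git add g.txt): modified={b.txt} staged={g.txt}
After op 14 (git commit): modified={b.txt} staged={none}
After op 15 (modify f.txt): modified={b.txt, f.txt} staged={none}
After op 16 (modify c.txt): modified={b.txt, c.txt, f.txt} staged={none}
After op 17 (git add b.txt): modified={c.txt, f.txt} staged={b.txt}
After op 18 (modify f.txt): modified={c.txt, f.txt} staged={b.txt}
After op 19 (modify g.txt): modified={c.txt, f.txt, g.txt} staged={b.txt}
After op 20 (git reset b.txt): modified={b.txt, c.txt, f.txt, g.txt} staged={none}
After op 21 (git add h.txt): modified={b.txt, c.txt, f.txt, g.txt} staged={none}
After op 22 (modify a.txt): modified={a.txt, b.txt, c.txt, f.txt, g.txt} staged={none}
After op 23 (git add g.txt): modified={a.txt, b.txt, c.txt, f.txt} staged={g.txt}
After op 24 (git reset g.txt): modified={a.txt, b.txt, c.txt, f.txt, g.txt} staged={none}
After op 25 (git add f.txt): modified={a.txt, b.txt, c.txt, g.txt} staged={f.txt}
After op 26 (git add a.txt): modified={b.txt, c.txt, g.txt} staged={a.txt, f.txt}
After op 27 (modify e.txt): modified={b.txt, c.txt, e.txt, g.txt} staged={a.txt, f.txt}
After op 28 (git add b.txt): modified={c.txt, e.txt, g.txt} staged={a.txt, b.txt, f.txt}

Answer: a.txt, b.txt, f.txt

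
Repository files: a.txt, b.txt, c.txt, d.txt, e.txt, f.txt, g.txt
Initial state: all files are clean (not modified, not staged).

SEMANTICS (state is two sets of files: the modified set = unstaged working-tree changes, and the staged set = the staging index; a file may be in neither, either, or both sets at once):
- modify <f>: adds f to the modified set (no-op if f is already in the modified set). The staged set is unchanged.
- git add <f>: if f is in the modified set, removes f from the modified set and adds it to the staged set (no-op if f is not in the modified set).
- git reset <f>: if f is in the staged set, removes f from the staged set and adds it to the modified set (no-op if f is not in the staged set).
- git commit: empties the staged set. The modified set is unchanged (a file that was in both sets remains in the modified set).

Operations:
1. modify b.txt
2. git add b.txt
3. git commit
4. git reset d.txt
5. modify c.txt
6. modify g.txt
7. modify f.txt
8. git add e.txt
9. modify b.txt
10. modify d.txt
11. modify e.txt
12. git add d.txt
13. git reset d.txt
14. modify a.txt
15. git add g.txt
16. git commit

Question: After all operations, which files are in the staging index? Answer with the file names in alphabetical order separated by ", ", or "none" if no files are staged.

Answer: none

Derivation:
After op 1 (modify b.txt): modified={b.txt} staged={none}
After op 2 (git add b.txt): modified={none} staged={b.txt}
After op 3 (git commit): modified={none} staged={none}
After op 4 (git reset d.txt): modified={none} staged={none}
After op 5 (modify c.txt): modified={c.txt} staged={none}
After op 6 (modify g.txt): modified={c.txt, g.txt} staged={none}
After op 7 (modify f.txt): modified={c.txt, f.txt, g.txt} staged={none}
After op 8 (git add e.txt): modified={c.txt, f.txt, g.txt} staged={none}
After op 9 (modify b.txt): modified={b.txt, c.txt, f.txt, g.txt} staged={none}
After op 10 (modify d.txt): modified={b.txt, c.txt, d.txt, f.txt, g.txt} staged={none}
After op 11 (modify e.txt): modified={b.txt, c.txt, d.txt, e.txt, f.txt, g.txt} staged={none}
After op 12 (git add d.txt): modified={b.txt, c.txt, e.txt, f.txt, g.txt} staged={d.txt}
After op 13 (git reset d.txt): modified={b.txt, c.txt, d.txt, e.txt, f.txt, g.txt} staged={none}
After op 14 (modify a.txt): modified={a.txt, b.txt, c.txt, d.txt, e.txt, f.txt, g.txt} staged={none}
After op 15 (git add g.txt): modified={a.txt, b.txt, c.txt, d.txt, e.txt, f.txt} staged={g.txt}
After op 16 (git commit): modified={a.txt, b.txt, c.txt, d.txt, e.txt, f.txt} staged={none}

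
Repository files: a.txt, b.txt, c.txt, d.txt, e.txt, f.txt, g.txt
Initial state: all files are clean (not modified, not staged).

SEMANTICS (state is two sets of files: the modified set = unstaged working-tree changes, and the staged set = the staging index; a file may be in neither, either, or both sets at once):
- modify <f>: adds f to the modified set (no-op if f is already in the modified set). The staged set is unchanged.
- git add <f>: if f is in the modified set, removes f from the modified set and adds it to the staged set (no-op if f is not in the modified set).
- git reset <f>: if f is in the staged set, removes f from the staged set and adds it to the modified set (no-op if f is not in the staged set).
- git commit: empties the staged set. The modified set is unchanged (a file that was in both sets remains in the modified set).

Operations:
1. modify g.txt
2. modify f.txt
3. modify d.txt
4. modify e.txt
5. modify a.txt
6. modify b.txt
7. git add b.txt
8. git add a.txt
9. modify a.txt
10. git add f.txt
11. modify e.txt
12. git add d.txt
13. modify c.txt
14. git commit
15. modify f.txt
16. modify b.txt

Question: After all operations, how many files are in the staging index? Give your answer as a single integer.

Answer: 0

Derivation:
After op 1 (modify g.txt): modified={g.txt} staged={none}
After op 2 (modify f.txt): modified={f.txt, g.txt} staged={none}
After op 3 (modify d.txt): modified={d.txt, f.txt, g.txt} staged={none}
After op 4 (modify e.txt): modified={d.txt, e.txt, f.txt, g.txt} staged={none}
After op 5 (modify a.txt): modified={a.txt, d.txt, e.txt, f.txt, g.txt} staged={none}
After op 6 (modify b.txt): modified={a.txt, b.txt, d.txt, e.txt, f.txt, g.txt} staged={none}
After op 7 (git add b.txt): modified={a.txt, d.txt, e.txt, f.txt, g.txt} staged={b.txt}
After op 8 (git add a.txt): modified={d.txt, e.txt, f.txt, g.txt} staged={a.txt, b.txt}
After op 9 (modify a.txt): modified={a.txt, d.txt, e.txt, f.txt, g.txt} staged={a.txt, b.txt}
After op 10 (git add f.txt): modified={a.txt, d.txt, e.txt, g.txt} staged={a.txt, b.txt, f.txt}
After op 11 (modify e.txt): modified={a.txt, d.txt, e.txt, g.txt} staged={a.txt, b.txt, f.txt}
After op 12 (git add d.txt): modified={a.txt, e.txt, g.txt} staged={a.txt, b.txt, d.txt, f.txt}
After op 13 (modify c.txt): modified={a.txt, c.txt, e.txt, g.txt} staged={a.txt, b.txt, d.txt, f.txt}
After op 14 (git commit): modified={a.txt, c.txt, e.txt, g.txt} staged={none}
After op 15 (modify f.txt): modified={a.txt, c.txt, e.txt, f.txt, g.txt} staged={none}
After op 16 (modify b.txt): modified={a.txt, b.txt, c.txt, e.txt, f.txt, g.txt} staged={none}
Final staged set: {none} -> count=0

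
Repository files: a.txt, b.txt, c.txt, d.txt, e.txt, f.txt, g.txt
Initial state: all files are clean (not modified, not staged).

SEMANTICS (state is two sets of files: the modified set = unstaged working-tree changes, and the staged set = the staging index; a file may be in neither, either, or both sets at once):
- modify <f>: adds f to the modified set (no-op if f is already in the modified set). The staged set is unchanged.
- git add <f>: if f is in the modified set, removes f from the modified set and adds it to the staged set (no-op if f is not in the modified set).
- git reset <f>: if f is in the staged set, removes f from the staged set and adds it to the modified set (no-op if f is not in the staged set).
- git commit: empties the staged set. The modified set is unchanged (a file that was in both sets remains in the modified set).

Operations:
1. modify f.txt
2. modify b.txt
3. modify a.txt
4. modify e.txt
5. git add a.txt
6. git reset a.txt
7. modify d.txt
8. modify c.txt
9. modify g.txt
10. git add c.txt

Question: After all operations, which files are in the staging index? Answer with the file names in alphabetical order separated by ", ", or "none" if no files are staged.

After op 1 (modify f.txt): modified={f.txt} staged={none}
After op 2 (modify b.txt): modified={b.txt, f.txt} staged={none}
After op 3 (modify a.txt): modified={a.txt, b.txt, f.txt} staged={none}
After op 4 (modify e.txt): modified={a.txt, b.txt, e.txt, f.txt} staged={none}
After op 5 (git add a.txt): modified={b.txt, e.txt, f.txt} staged={a.txt}
After op 6 (git reset a.txt): modified={a.txt, b.txt, e.txt, f.txt} staged={none}
After op 7 (modify d.txt): modified={a.txt, b.txt, d.txt, e.txt, f.txt} staged={none}
After op 8 (modify c.txt): modified={a.txt, b.txt, c.txt, d.txt, e.txt, f.txt} staged={none}
After op 9 (modify g.txt): modified={a.txt, b.txt, c.txt, d.txt, e.txt, f.txt, g.txt} staged={none}
After op 10 (git add c.txt): modified={a.txt, b.txt, d.txt, e.txt, f.txt, g.txt} staged={c.txt}

Answer: c.txt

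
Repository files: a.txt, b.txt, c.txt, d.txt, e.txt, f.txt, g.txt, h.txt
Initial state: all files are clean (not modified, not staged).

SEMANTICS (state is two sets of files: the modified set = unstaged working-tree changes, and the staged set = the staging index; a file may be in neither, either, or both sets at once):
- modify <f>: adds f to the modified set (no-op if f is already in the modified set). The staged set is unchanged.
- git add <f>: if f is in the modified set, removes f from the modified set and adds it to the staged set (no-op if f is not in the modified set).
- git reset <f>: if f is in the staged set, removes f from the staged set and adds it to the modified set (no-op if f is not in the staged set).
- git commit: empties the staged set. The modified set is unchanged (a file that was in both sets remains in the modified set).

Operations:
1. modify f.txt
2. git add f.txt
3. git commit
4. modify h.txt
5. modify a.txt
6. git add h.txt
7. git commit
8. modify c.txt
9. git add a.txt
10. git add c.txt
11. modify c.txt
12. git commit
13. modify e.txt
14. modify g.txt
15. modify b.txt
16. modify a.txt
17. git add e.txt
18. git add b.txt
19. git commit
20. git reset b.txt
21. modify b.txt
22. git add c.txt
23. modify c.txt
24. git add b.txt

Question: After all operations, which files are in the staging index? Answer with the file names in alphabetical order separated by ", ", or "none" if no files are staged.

Answer: b.txt, c.txt

Derivation:
After op 1 (modify f.txt): modified={f.txt} staged={none}
After op 2 (git add f.txt): modified={none} staged={f.txt}
After op 3 (git commit): modified={none} staged={none}
After op 4 (modify h.txt): modified={h.txt} staged={none}
After op 5 (modify a.txt): modified={a.txt, h.txt} staged={none}
After op 6 (git add h.txt): modified={a.txt} staged={h.txt}
After op 7 (git commit): modified={a.txt} staged={none}
After op 8 (modify c.txt): modified={a.txt, c.txt} staged={none}
After op 9 (git add a.txt): modified={c.txt} staged={a.txt}
After op 10 (git add c.txt): modified={none} staged={a.txt, c.txt}
After op 11 (modify c.txt): modified={c.txt} staged={a.txt, c.txt}
After op 12 (git commit): modified={c.txt} staged={none}
After op 13 (modify e.txt): modified={c.txt, e.txt} staged={none}
After op 14 (modify g.txt): modified={c.txt, e.txt, g.txt} staged={none}
After op 15 (modify b.txt): modified={b.txt, c.txt, e.txt, g.txt} staged={none}
After op 16 (modify a.txt): modified={a.txt, b.txt, c.txt, e.txt, g.txt} staged={none}
After op 17 (git add e.txt): modified={a.txt, b.txt, c.txt, g.txt} staged={e.txt}
After op 18 (git add b.txt): modified={a.txt, c.txt, g.txt} staged={b.txt, e.txt}
After op 19 (git commit): modified={a.txt, c.txt, g.txt} staged={none}
After op 20 (git reset b.txt): modified={a.txt, c.txt, g.txt} staged={none}
After op 21 (modify b.txt): modified={a.txt, b.txt, c.txt, g.txt} staged={none}
After op 22 (git add c.txt): modified={a.txt, b.txt, g.txt} staged={c.txt}
After op 23 (modify c.txt): modified={a.txt, b.txt, c.txt, g.txt} staged={c.txt}
After op 24 (git add b.txt): modified={a.txt, c.txt, g.txt} staged={b.txt, c.txt}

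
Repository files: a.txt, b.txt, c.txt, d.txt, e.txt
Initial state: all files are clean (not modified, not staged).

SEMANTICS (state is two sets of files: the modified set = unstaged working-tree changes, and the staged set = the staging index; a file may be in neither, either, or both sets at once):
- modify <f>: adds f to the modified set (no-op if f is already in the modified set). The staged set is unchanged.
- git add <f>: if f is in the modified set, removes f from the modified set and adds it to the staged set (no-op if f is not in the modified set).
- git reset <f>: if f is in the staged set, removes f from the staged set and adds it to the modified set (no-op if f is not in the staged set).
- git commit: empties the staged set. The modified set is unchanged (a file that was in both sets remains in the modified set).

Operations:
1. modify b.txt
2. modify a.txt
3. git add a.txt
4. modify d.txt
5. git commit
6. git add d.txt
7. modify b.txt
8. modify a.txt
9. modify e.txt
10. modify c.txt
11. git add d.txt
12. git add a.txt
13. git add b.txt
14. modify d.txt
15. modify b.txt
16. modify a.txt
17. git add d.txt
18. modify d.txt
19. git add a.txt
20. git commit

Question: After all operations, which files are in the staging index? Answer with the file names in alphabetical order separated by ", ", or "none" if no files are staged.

Answer: none

Derivation:
After op 1 (modify b.txt): modified={b.txt} staged={none}
After op 2 (modify a.txt): modified={a.txt, b.txt} staged={none}
After op 3 (git add a.txt): modified={b.txt} staged={a.txt}
After op 4 (modify d.txt): modified={b.txt, d.txt} staged={a.txt}
After op 5 (git commit): modified={b.txt, d.txt} staged={none}
After op 6 (git add d.txt): modified={b.txt} staged={d.txt}
After op 7 (modify b.txt): modified={b.txt} staged={d.txt}
After op 8 (modify a.txt): modified={a.txt, b.txt} staged={d.txt}
After op 9 (modify e.txt): modified={a.txt, b.txt, e.txt} staged={d.txt}
After op 10 (modify c.txt): modified={a.txt, b.txt, c.txt, e.txt} staged={d.txt}
After op 11 (git add d.txt): modified={a.txt, b.txt, c.txt, e.txt} staged={d.txt}
After op 12 (git add a.txt): modified={b.txt, c.txt, e.txt} staged={a.txt, d.txt}
After op 13 (git add b.txt): modified={c.txt, e.txt} staged={a.txt, b.txt, d.txt}
After op 14 (modify d.txt): modified={c.txt, d.txt, e.txt} staged={a.txt, b.txt, d.txt}
After op 15 (modify b.txt): modified={b.txt, c.txt, d.txt, e.txt} staged={a.txt, b.txt, d.txt}
After op 16 (modify a.txt): modified={a.txt, b.txt, c.txt, d.txt, e.txt} staged={a.txt, b.txt, d.txt}
After op 17 (git add d.txt): modified={a.txt, b.txt, c.txt, e.txt} staged={a.txt, b.txt, d.txt}
After op 18 (modify d.txt): modified={a.txt, b.txt, c.txt, d.txt, e.txt} staged={a.txt, b.txt, d.txt}
After op 19 (git add a.txt): modified={b.txt, c.txt, d.txt, e.txt} staged={a.txt, b.txt, d.txt}
After op 20 (git commit): modified={b.txt, c.txt, d.txt, e.txt} staged={none}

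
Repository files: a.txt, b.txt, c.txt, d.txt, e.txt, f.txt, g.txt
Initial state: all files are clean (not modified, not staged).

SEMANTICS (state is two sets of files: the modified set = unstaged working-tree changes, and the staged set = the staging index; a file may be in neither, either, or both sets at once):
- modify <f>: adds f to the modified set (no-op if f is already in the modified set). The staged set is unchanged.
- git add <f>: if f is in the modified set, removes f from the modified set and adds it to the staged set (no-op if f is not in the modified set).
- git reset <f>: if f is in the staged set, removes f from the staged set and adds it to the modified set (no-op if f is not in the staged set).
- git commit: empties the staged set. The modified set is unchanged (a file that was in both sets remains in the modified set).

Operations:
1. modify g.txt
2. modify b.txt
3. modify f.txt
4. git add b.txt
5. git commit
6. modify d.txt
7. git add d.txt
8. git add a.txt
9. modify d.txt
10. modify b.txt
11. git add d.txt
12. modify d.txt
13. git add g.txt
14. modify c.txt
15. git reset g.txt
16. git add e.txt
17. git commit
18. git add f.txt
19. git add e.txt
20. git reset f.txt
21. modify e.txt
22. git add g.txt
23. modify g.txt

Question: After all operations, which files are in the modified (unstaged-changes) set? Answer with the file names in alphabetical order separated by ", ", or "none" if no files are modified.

After op 1 (modify g.txt): modified={g.txt} staged={none}
After op 2 (modify b.txt): modified={b.txt, g.txt} staged={none}
After op 3 (modify f.txt): modified={b.txt, f.txt, g.txt} staged={none}
After op 4 (git add b.txt): modified={f.txt, g.txt} staged={b.txt}
After op 5 (git commit): modified={f.txt, g.txt} staged={none}
After op 6 (modify d.txt): modified={d.txt, f.txt, g.txt} staged={none}
After op 7 (git add d.txt): modified={f.txt, g.txt} staged={d.txt}
After op 8 (git add a.txt): modified={f.txt, g.txt} staged={d.txt}
After op 9 (modify d.txt): modified={d.txt, f.txt, g.txt} staged={d.txt}
After op 10 (modify b.txt): modified={b.txt, d.txt, f.txt, g.txt} staged={d.txt}
After op 11 (git add d.txt): modified={b.txt, f.txt, g.txt} staged={d.txt}
After op 12 (modify d.txt): modified={b.txt, d.txt, f.txt, g.txt} staged={d.txt}
After op 13 (git add g.txt): modified={b.txt, d.txt, f.txt} staged={d.txt, g.txt}
After op 14 (modify c.txt): modified={b.txt, c.txt, d.txt, f.txt} staged={d.txt, g.txt}
After op 15 (git reset g.txt): modified={b.txt, c.txt, d.txt, f.txt, g.txt} staged={d.txt}
After op 16 (git add e.txt): modified={b.txt, c.txt, d.txt, f.txt, g.txt} staged={d.txt}
After op 17 (git commit): modified={b.txt, c.txt, d.txt, f.txt, g.txt} staged={none}
After op 18 (git add f.txt): modified={b.txt, c.txt, d.txt, g.txt} staged={f.txt}
After op 19 (git add e.txt): modified={b.txt, c.txt, d.txt, g.txt} staged={f.txt}
After op 20 (git reset f.txt): modified={b.txt, c.txt, d.txt, f.txt, g.txt} staged={none}
After op 21 (modify e.txt): modified={b.txt, c.txt, d.txt, e.txt, f.txt, g.txt} staged={none}
After op 22 (git add g.txt): modified={b.txt, c.txt, d.txt, e.txt, f.txt} staged={g.txt}
After op 23 (modify g.txt): modified={b.txt, c.txt, d.txt, e.txt, f.txt, g.txt} staged={g.txt}

Answer: b.txt, c.txt, d.txt, e.txt, f.txt, g.txt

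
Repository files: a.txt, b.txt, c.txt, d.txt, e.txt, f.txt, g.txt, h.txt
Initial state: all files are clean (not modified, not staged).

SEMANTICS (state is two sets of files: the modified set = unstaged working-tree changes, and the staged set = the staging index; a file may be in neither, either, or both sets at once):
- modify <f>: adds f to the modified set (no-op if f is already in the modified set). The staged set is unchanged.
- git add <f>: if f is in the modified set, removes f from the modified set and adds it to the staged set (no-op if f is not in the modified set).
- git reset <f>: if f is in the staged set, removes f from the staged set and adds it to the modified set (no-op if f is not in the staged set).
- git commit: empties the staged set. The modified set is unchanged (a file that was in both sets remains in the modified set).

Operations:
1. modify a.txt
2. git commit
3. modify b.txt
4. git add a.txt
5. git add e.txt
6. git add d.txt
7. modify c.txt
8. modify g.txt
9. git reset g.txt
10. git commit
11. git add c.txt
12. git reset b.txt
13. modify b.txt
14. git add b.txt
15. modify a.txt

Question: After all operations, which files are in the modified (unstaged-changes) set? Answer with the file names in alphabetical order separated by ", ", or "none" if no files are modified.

After op 1 (modify a.txt): modified={a.txt} staged={none}
After op 2 (git commit): modified={a.txt} staged={none}
After op 3 (modify b.txt): modified={a.txt, b.txt} staged={none}
After op 4 (git add a.txt): modified={b.txt} staged={a.txt}
After op 5 (git add e.txt): modified={b.txt} staged={a.txt}
After op 6 (git add d.txt): modified={b.txt} staged={a.txt}
After op 7 (modify c.txt): modified={b.txt, c.txt} staged={a.txt}
After op 8 (modify g.txt): modified={b.txt, c.txt, g.txt} staged={a.txt}
After op 9 (git reset g.txt): modified={b.txt, c.txt, g.txt} staged={a.txt}
After op 10 (git commit): modified={b.txt, c.txt, g.txt} staged={none}
After op 11 (git add c.txt): modified={b.txt, g.txt} staged={c.txt}
After op 12 (git reset b.txt): modified={b.txt, g.txt} staged={c.txt}
After op 13 (modify b.txt): modified={b.txt, g.txt} staged={c.txt}
After op 14 (git add b.txt): modified={g.txt} staged={b.txt, c.txt}
After op 15 (modify a.txt): modified={a.txt, g.txt} staged={b.txt, c.txt}

Answer: a.txt, g.txt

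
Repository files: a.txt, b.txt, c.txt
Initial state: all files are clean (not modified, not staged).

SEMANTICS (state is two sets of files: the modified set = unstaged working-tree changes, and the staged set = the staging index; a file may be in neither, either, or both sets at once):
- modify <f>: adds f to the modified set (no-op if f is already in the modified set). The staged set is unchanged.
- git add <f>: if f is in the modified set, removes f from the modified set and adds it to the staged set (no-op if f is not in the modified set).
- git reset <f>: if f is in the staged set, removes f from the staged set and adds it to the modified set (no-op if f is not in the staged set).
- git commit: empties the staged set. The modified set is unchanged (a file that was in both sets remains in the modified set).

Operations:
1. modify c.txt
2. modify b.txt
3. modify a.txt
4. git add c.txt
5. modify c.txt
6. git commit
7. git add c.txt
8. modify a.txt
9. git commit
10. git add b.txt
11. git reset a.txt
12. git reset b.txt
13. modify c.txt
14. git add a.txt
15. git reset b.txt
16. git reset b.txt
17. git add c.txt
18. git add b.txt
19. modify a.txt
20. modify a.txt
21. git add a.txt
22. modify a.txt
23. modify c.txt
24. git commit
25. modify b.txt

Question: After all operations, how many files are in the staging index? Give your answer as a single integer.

Answer: 0

Derivation:
After op 1 (modify c.txt): modified={c.txt} staged={none}
After op 2 (modify b.txt): modified={b.txt, c.txt} staged={none}
After op 3 (modify a.txt): modified={a.txt, b.txt, c.txt} staged={none}
After op 4 (git add c.txt): modified={a.txt, b.txt} staged={c.txt}
After op 5 (modify c.txt): modified={a.txt, b.txt, c.txt} staged={c.txt}
After op 6 (git commit): modified={a.txt, b.txt, c.txt} staged={none}
After op 7 (git add c.txt): modified={a.txt, b.txt} staged={c.txt}
After op 8 (modify a.txt): modified={a.txt, b.txt} staged={c.txt}
After op 9 (git commit): modified={a.txt, b.txt} staged={none}
After op 10 (git add b.txt): modified={a.txt} staged={b.txt}
After op 11 (git reset a.txt): modified={a.txt} staged={b.txt}
After op 12 (git reset b.txt): modified={a.txt, b.txt} staged={none}
After op 13 (modify c.txt): modified={a.txt, b.txt, c.txt} staged={none}
After op 14 (git add a.txt): modified={b.txt, c.txt} staged={a.txt}
After op 15 (git reset b.txt): modified={b.txt, c.txt} staged={a.txt}
After op 16 (git reset b.txt): modified={b.txt, c.txt} staged={a.txt}
After op 17 (git add c.txt): modified={b.txt} staged={a.txt, c.txt}
After op 18 (git add b.txt): modified={none} staged={a.txt, b.txt, c.txt}
After op 19 (modify a.txt): modified={a.txt} staged={a.txt, b.txt, c.txt}
After op 20 (modify a.txt): modified={a.txt} staged={a.txt, b.txt, c.txt}
After op 21 (git add a.txt): modified={none} staged={a.txt, b.txt, c.txt}
After op 22 (modify a.txt): modified={a.txt} staged={a.txt, b.txt, c.txt}
After op 23 (modify c.txt): modified={a.txt, c.txt} staged={a.txt, b.txt, c.txt}
After op 24 (git commit): modified={a.txt, c.txt} staged={none}
After op 25 (modify b.txt): modified={a.txt, b.txt, c.txt} staged={none}
Final staged set: {none} -> count=0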